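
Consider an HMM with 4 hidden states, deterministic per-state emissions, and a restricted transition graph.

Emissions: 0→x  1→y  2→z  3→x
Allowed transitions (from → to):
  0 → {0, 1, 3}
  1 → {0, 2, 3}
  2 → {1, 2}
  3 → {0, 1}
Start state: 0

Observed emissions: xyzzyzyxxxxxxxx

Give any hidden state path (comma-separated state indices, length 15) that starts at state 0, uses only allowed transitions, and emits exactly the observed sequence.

0,1,2,2,1,2,1,0,3,0,3,0,0,3,0

  pos 0: x in {0,3}, choose 0; start
  pos 1: y in {1}, choose 1; 0->1 ok
  pos 2: z in {2}, choose 2; 1->2 ok
  pos 3: z in {2}, choose 2; 2->2 ok
  pos 4: y in {1}, choose 1; 2->1 ok
  pos 5: z in {2}, choose 2; 1->2 ok
  pos 6: y in {1}, choose 1; 2->1 ok
  pos 7: x in {0,3}, choose 0; 1->0 ok
  pos 8: x in {0,3}, choose 3; 0->3 ok
  pos 9: x in {0,3}, choose 0; 3->0 ok
  pos 10: x in {0,3}, choose 3; 0->3 ok
  pos 11: x in {0,3}, choose 0; 3->0 ok
  pos 12: x in {0,3}, choose 0; 0->0 ok
  pos 13: x in {0,3}, choose 3; 0->3 ok
  pos 14: x in {0,3}, choose 0; 3->0 ok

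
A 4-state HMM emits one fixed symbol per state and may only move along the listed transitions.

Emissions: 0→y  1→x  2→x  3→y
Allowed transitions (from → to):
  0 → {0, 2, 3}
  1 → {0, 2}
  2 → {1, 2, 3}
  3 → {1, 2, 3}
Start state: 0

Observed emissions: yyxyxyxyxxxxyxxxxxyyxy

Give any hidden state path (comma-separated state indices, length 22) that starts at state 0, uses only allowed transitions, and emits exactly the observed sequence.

0,3,1,0,2,3,2,3,2,1,2,1,0,2,2,2,2,1,0,3,1,0

  [0] y  {0,3}  => 0  start
  [1] y  {0,3}  => 3  0->3 ok
  [2] x  {1,2}  => 1  3->1 ok
  [3] y  {0,3}  => 0  1->0 ok
  [4] x  {1,2}  => 2  0->2 ok
  [5] y  {0,3}  => 3  2->3 ok
  [6] x  {1,2}  => 2  3->2 ok
  [7] y  {0,3}  => 3  2->3 ok
  [8] x  {1,2}  => 2  3->2 ok
  [9] x  {1,2}  => 1  2->1 ok
  [10] x  {1,2}  => 2  1->2 ok
  [11] x  {1,2}  => 1  2->1 ok
  [12] y  {0,3}  => 0  1->0 ok
  [13] x  {1,2}  => 2  0->2 ok
  [14] x  {1,2}  => 2  2->2 ok
  [15] x  {1,2}  => 2  2->2 ok
  [16] x  {1,2}  => 2  2->2 ok
  [17] x  {1,2}  => 1  2->1 ok
  [18] y  {0,3}  => 0  1->0 ok
  [19] y  {0,3}  => 3  0->3 ok
  [20] x  {1,2}  => 1  3->1 ok
  [21] y  {0,3}  => 0  1->0 ok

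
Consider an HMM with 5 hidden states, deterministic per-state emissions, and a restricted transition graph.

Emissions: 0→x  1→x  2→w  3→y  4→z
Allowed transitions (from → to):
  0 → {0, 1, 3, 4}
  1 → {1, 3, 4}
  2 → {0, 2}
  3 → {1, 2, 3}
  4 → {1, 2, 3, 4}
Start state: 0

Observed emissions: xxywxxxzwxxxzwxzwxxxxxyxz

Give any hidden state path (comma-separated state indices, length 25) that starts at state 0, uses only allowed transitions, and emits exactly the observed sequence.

  0: obs=x cand={0,1} pick 0 [start]
  1: obs=x cand={0,1} pick 0 [0->0 ok]
  2: obs=y cand={3} pick 3 [0->3 ok]
  3: obs=w cand={2} pick 2 [3->2 ok]
  4: obs=x cand={0,1} pick 0 [2->0 ok]
  5: obs=x cand={0,1} pick 0 [0->0 ok]
  6: obs=x cand={0,1} pick 1 [0->1 ok]
  7: obs=z cand={4} pick 4 [1->4 ok]
  8: obs=w cand={2} pick 2 [4->2 ok]
  9: obs=x cand={0,1} pick 0 [2->0 ok]
  10: obs=x cand={0,1} pick 0 [0->0 ok]
  11: obs=x cand={0,1} pick 1 [0->1 ok]
  12: obs=z cand={4} pick 4 [1->4 ok]
  13: obs=w cand={2} pick 2 [4->2 ok]
  14: obs=x cand={0,1} pick 0 [2->0 ok]
  15: obs=z cand={4} pick 4 [0->4 ok]
  16: obs=w cand={2} pick 2 [4->2 ok]
  17: obs=x cand={0,1} pick 0 [2->0 ok]
  18: obs=x cand={0,1} pick 0 [0->0 ok]
  19: obs=x cand={0,1} pick 0 [0->0 ok]
  20: obs=x cand={0,1} pick 0 [0->0 ok]
  21: obs=x cand={0,1} pick 1 [0->1 ok]
  22: obs=y cand={3} pick 3 [1->3 ok]
  23: obs=x cand={0,1} pick 1 [3->1 ok]
  24: obs=z cand={4} pick 4 [1->4 ok]

0,0,3,2,0,0,1,4,2,0,0,1,4,2,0,4,2,0,0,0,0,1,3,1,4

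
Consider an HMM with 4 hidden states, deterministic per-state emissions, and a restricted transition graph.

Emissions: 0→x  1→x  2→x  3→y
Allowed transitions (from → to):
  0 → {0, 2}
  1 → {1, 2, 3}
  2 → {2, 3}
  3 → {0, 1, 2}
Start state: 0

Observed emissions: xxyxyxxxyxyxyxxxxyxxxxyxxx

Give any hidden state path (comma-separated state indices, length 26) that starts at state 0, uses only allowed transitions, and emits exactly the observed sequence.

  t0 'x' -> {0,1,2}, take 0 (start)
  t1 'x' -> {0,1,2}, take 2 (0->2 ok)
  t2 'y' -> {3}, take 3 (2->3 ok)
  t3 'x' -> {0,1,2}, take 1 (3->1 ok)
  t4 'y' -> {3}, take 3 (1->3 ok)
  t5 'x' -> {0,1,2}, take 0 (3->0 ok)
  t6 'x' -> {0,1,2}, take 2 (0->2 ok)
  t7 'x' -> {0,1,2}, take 2 (2->2 ok)
  t8 'y' -> {3}, take 3 (2->3 ok)
  t9 'x' -> {0,1,2}, take 2 (3->2 ok)
  t10 'y' -> {3}, take 3 (2->3 ok)
  t11 'x' -> {0,1,2}, take 1 (3->1 ok)
  t12 'y' -> {3}, take 3 (1->3 ok)
  t13 'x' -> {0,1,2}, take 0 (3->0 ok)
  t14 'x' -> {0,1,2}, take 2 (0->2 ok)
  t15 'x' -> {0,1,2}, take 2 (2->2 ok)
  t16 'x' -> {0,1,2}, take 2 (2->2 ok)
  t17 'y' -> {3}, take 3 (2->3 ok)
  t18 'x' -> {0,1,2}, take 0 (3->0 ok)
  t19 'x' -> {0,1,2}, take 2 (0->2 ok)
  t20 'x' -> {0,1,2}, take 2 (2->2 ok)
  t21 'x' -> {0,1,2}, take 2 (2->2 ok)
  t22 'y' -> {3}, take 3 (2->3 ok)
  t23 'x' -> {0,1,2}, take 1 (3->1 ok)
  t24 'x' -> {0,1,2}, take 2 (1->2 ok)
  t25 'x' -> {0,1,2}, take 2 (2->2 ok)

0,2,3,1,3,0,2,2,3,2,3,1,3,0,2,2,2,3,0,2,2,2,3,1,2,2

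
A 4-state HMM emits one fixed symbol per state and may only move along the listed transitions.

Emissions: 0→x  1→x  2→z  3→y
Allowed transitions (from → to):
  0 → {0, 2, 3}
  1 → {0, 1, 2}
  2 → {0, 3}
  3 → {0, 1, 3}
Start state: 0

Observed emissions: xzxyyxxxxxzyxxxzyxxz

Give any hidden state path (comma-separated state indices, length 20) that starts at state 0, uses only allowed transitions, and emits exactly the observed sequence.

  [0] x  {0,1}  => 0  start
  [1] z  {2}  => 2  0->2 ok
  [2] x  {0,1}  => 0  2->0 ok
  [3] y  {3}  => 3  0->3 ok
  [4] y  {3}  => 3  3->3 ok
  [5] x  {0,1}  => 1  3->1 ok
  [6] x  {0,1}  => 1  1->1 ok
  [7] x  {0,1}  => 0  1->0 ok
  [8] x  {0,1}  => 0  0->0 ok
  [9] x  {0,1}  => 0  0->0 ok
  [10] z  {2}  => 2  0->2 ok
  [11] y  {3}  => 3  2->3 ok
  [12] x  {0,1}  => 1  3->1 ok
  [13] x  {0,1}  => 1  1->1 ok
  [14] x  {0,1}  => 1  1->1 ok
  [15] z  {2}  => 2  1->2 ok
  [16] y  {3}  => 3  2->3 ok
  [17] x  {0,1}  => 0  3->0 ok
  [18] x  {0,1}  => 0  0->0 ok
  [19] z  {2}  => 2  0->2 ok

0,2,0,3,3,1,1,0,0,0,2,3,1,1,1,2,3,0,0,2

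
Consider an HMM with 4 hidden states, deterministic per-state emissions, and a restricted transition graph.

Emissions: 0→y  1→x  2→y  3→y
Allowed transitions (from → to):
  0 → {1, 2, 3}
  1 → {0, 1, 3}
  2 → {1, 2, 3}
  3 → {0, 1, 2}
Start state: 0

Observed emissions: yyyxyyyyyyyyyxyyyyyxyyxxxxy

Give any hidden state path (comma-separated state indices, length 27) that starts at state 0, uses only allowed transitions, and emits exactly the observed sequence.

  0: obs=y cand={0,2,3} pick 0 [start]
  1: obs=y cand={0,2,3} pick 2 [0->2 ok]
  2: obs=y cand={0,2,3} pick 2 [2->2 ok]
  3: obs=x cand={1} pick 1 [2->1 ok]
  4: obs=y cand={0,2,3} pick 0 [1->0 ok]
  5: obs=y cand={0,2,3} pick 3 [0->3 ok]
  6: obs=y cand={0,2,3} pick 2 [3->2 ok]
  7: obs=y cand={0,2,3} pick 2 [2->2 ok]
  8: obs=y cand={0,2,3} pick 3 [2->3 ok]
  9: obs=y cand={0,2,3} pick 2 [3->2 ok]
  10: obs=y cand={0,2,3} pick 3 [2->3 ok]
  11: obs=y cand={0,2,3} pick 0 [3->0 ok]
  12: obs=y cand={0,2,3} pick 2 [0->2 ok]
  13: obs=x cand={1} pick 1 [2->1 ok]
  14: obs=y cand={0,2,3} pick 3 [1->3 ok]
  15: obs=y cand={0,2,3} pick 2 [3->2 ok]
  16: obs=y cand={0,2,3} pick 3 [2->3 ok]
  17: obs=y cand={0,2,3} pick 2 [3->2 ok]
  18: obs=y cand={0,2,3} pick 3 [2->3 ok]
  19: obs=x cand={1} pick 1 [3->1 ok]
  20: obs=y cand={0,2,3} pick 0 [1->0 ok]
  21: obs=y cand={0,2,3} pick 2 [0->2 ok]
  22: obs=x cand={1} pick 1 [2->1 ok]
  23: obs=x cand={1} pick 1 [1->1 ok]
  24: obs=x cand={1} pick 1 [1->1 ok]
  25: obs=x cand={1} pick 1 [1->1 ok]
  26: obs=y cand={0,2,3} pick 3 [1->3 ok]

0,2,2,1,0,3,2,2,3,2,3,0,2,1,3,2,3,2,3,1,0,2,1,1,1,1,3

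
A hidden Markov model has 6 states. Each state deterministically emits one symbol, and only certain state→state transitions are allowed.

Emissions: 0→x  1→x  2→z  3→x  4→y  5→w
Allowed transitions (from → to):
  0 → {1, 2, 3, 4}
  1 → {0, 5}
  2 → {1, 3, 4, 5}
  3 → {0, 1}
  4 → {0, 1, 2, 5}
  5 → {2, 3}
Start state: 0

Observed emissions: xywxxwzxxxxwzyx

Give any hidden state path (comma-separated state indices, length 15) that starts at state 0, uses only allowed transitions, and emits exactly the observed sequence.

0,4,5,3,1,5,2,3,1,0,1,5,2,4,0

  0: obs=x cand={0,1,3} pick 0 [start]
  1: obs=y cand={4} pick 4 [0->4 ok]
  2: obs=w cand={5} pick 5 [4->5 ok]
  3: obs=x cand={0,1,3} pick 3 [5->3 ok]
  4: obs=x cand={0,1,3} pick 1 [3->1 ok]
  5: obs=w cand={5} pick 5 [1->5 ok]
  6: obs=z cand={2} pick 2 [5->2 ok]
  7: obs=x cand={0,1,3} pick 3 [2->3 ok]
  8: obs=x cand={0,1,3} pick 1 [3->1 ok]
  9: obs=x cand={0,1,3} pick 0 [1->0 ok]
  10: obs=x cand={0,1,3} pick 1 [0->1 ok]
  11: obs=w cand={5} pick 5 [1->5 ok]
  12: obs=z cand={2} pick 2 [5->2 ok]
  13: obs=y cand={4} pick 4 [2->4 ok]
  14: obs=x cand={0,1,3} pick 0 [4->0 ok]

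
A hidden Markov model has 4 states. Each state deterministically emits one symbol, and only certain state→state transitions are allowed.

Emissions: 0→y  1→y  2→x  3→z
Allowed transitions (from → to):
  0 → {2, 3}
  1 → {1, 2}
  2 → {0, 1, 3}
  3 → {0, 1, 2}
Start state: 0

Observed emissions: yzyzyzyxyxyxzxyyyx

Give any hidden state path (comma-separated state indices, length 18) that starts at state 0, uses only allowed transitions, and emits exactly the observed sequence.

  [0] y  {0,1}  => 0  start
  [1] z  {3}  => 3  0->3 ok
  [2] y  {0,1}  => 0  3->0 ok
  [3] z  {3}  => 3  0->3 ok
  [4] y  {0,1}  => 0  3->0 ok
  [5] z  {3}  => 3  0->3 ok
  [6] y  {0,1}  => 1  3->1 ok
  [7] x  {2}  => 2  1->2 ok
  [8] y  {0,1}  => 1  2->1 ok
  [9] x  {2}  => 2  1->2 ok
  [10] y  {0,1}  => 0  2->0 ok
  [11] x  {2}  => 2  0->2 ok
  [12] z  {3}  => 3  2->3 ok
  [13] x  {2}  => 2  3->2 ok
  [14] y  {0,1}  => 1  2->1 ok
  [15] y  {0,1}  => 1  1->1 ok
  [16] y  {0,1}  => 1  1->1 ok
  [17] x  {2}  => 2  1->2 ok

0,3,0,3,0,3,1,2,1,2,0,2,3,2,1,1,1,2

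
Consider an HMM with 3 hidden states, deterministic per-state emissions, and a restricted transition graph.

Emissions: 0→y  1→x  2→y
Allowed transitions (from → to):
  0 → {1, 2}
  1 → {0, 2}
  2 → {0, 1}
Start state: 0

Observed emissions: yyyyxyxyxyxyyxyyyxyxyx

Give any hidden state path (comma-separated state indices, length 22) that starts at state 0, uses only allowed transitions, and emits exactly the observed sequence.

0,2,0,2,1,2,1,0,1,0,1,0,2,1,2,0,2,1,0,1,0,1

  0: obs=y cand={0,2} pick 0 [start]
  1: obs=y cand={0,2} pick 2 [0->2 ok]
  2: obs=y cand={0,2} pick 0 [2->0 ok]
  3: obs=y cand={0,2} pick 2 [0->2 ok]
  4: obs=x cand={1} pick 1 [2->1 ok]
  5: obs=y cand={0,2} pick 2 [1->2 ok]
  6: obs=x cand={1} pick 1 [2->1 ok]
  7: obs=y cand={0,2} pick 0 [1->0 ok]
  8: obs=x cand={1} pick 1 [0->1 ok]
  9: obs=y cand={0,2} pick 0 [1->0 ok]
  10: obs=x cand={1} pick 1 [0->1 ok]
  11: obs=y cand={0,2} pick 0 [1->0 ok]
  12: obs=y cand={0,2} pick 2 [0->2 ok]
  13: obs=x cand={1} pick 1 [2->1 ok]
  14: obs=y cand={0,2} pick 2 [1->2 ok]
  15: obs=y cand={0,2} pick 0 [2->0 ok]
  16: obs=y cand={0,2} pick 2 [0->2 ok]
  17: obs=x cand={1} pick 1 [2->1 ok]
  18: obs=y cand={0,2} pick 0 [1->0 ok]
  19: obs=x cand={1} pick 1 [0->1 ok]
  20: obs=y cand={0,2} pick 0 [1->0 ok]
  21: obs=x cand={1} pick 1 [0->1 ok]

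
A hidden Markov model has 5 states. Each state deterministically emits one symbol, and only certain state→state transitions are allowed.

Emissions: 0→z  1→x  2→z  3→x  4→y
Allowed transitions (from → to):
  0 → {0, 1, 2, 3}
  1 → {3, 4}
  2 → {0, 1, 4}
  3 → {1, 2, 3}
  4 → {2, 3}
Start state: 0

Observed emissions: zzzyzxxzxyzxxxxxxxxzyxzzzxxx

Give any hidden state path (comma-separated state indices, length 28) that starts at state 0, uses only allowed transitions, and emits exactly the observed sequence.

0,0,2,4,2,1,3,2,1,4,2,1,3,3,3,1,3,3,3,2,4,3,2,0,2,1,3,1

  pos 0: z in {0,2}, choose 0; start
  pos 1: z in {0,2}, choose 0; 0->0 ok
  pos 2: z in {0,2}, choose 2; 0->2 ok
  pos 3: y in {4}, choose 4; 2->4 ok
  pos 4: z in {0,2}, choose 2; 4->2 ok
  pos 5: x in {1,3}, choose 1; 2->1 ok
  pos 6: x in {1,3}, choose 3; 1->3 ok
  pos 7: z in {0,2}, choose 2; 3->2 ok
  pos 8: x in {1,3}, choose 1; 2->1 ok
  pos 9: y in {4}, choose 4; 1->4 ok
  pos 10: z in {0,2}, choose 2; 4->2 ok
  pos 11: x in {1,3}, choose 1; 2->1 ok
  pos 12: x in {1,3}, choose 3; 1->3 ok
  pos 13: x in {1,3}, choose 3; 3->3 ok
  pos 14: x in {1,3}, choose 3; 3->3 ok
  pos 15: x in {1,3}, choose 1; 3->1 ok
  pos 16: x in {1,3}, choose 3; 1->3 ok
  pos 17: x in {1,3}, choose 3; 3->3 ok
  pos 18: x in {1,3}, choose 3; 3->3 ok
  pos 19: z in {0,2}, choose 2; 3->2 ok
  pos 20: y in {4}, choose 4; 2->4 ok
  pos 21: x in {1,3}, choose 3; 4->3 ok
  pos 22: z in {0,2}, choose 2; 3->2 ok
  pos 23: z in {0,2}, choose 0; 2->0 ok
  pos 24: z in {0,2}, choose 2; 0->2 ok
  pos 25: x in {1,3}, choose 1; 2->1 ok
  pos 26: x in {1,3}, choose 3; 1->3 ok
  pos 27: x in {1,3}, choose 1; 3->1 ok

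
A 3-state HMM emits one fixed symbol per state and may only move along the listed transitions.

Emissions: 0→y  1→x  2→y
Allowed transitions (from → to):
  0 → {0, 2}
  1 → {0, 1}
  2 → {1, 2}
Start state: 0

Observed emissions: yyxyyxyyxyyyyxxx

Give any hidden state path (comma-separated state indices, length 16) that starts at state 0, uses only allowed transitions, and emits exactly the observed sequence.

  pos 0: y in {0,2}, choose 0; start
  pos 1: y in {0,2}, choose 2; 0->2 ok
  pos 2: x in {1}, choose 1; 2->1 ok
  pos 3: y in {0,2}, choose 0; 1->0 ok
  pos 4: y in {0,2}, choose 2; 0->2 ok
  pos 5: x in {1}, choose 1; 2->1 ok
  pos 6: y in {0,2}, choose 0; 1->0 ok
  pos 7: y in {0,2}, choose 2; 0->2 ok
  pos 8: x in {1}, choose 1; 2->1 ok
  pos 9: y in {0,2}, choose 0; 1->0 ok
  pos 10: y in {0,2}, choose 0; 0->0 ok
  pos 11: y in {0,2}, choose 2; 0->2 ok
  pos 12: y in {0,2}, choose 2; 2->2 ok
  pos 13: x in {1}, choose 1; 2->1 ok
  pos 14: x in {1}, choose 1; 1->1 ok
  pos 15: x in {1}, choose 1; 1->1 ok

0,2,1,0,2,1,0,2,1,0,0,2,2,1,1,1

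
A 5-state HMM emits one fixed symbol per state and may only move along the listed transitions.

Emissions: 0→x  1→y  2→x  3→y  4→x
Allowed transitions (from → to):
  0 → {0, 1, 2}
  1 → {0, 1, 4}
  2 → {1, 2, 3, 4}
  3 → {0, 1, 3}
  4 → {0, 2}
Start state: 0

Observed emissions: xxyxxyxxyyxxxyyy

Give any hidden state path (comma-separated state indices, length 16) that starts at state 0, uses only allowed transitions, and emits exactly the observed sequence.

0,0,1,0,2,3,0,0,1,1,0,0,2,3,3,3

  t0 'x' -> {0,2,4}, take 0 (start)
  t1 'x' -> {0,2,4}, take 0 (0->0 ok)
  t2 'y' -> {1,3}, take 1 (0->1 ok)
  t3 'x' -> {0,2,4}, take 0 (1->0 ok)
  t4 'x' -> {0,2,4}, take 2 (0->2 ok)
  t5 'y' -> {1,3}, take 3 (2->3 ok)
  t6 'x' -> {0,2,4}, take 0 (3->0 ok)
  t7 'x' -> {0,2,4}, take 0 (0->0 ok)
  t8 'y' -> {1,3}, take 1 (0->1 ok)
  t9 'y' -> {1,3}, take 1 (1->1 ok)
  t10 'x' -> {0,2,4}, take 0 (1->0 ok)
  t11 'x' -> {0,2,4}, take 0 (0->0 ok)
  t12 'x' -> {0,2,4}, take 2 (0->2 ok)
  t13 'y' -> {1,3}, take 3 (2->3 ok)
  t14 'y' -> {1,3}, take 3 (3->3 ok)
  t15 'y' -> {1,3}, take 3 (3->3 ok)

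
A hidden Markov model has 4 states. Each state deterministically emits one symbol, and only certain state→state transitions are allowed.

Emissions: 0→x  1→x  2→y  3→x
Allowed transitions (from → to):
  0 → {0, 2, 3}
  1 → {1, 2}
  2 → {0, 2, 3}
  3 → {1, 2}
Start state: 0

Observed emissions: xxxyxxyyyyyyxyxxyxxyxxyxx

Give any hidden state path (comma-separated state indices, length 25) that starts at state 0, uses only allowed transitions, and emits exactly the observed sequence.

0,3,1,2,0,3,2,2,2,2,2,2,0,2,0,3,2,0,3,2,3,1,2,3,1

  t0 'x' -> {0,1,3}, take 0 (start)
  t1 'x' -> {0,1,3}, take 3 (0->3 ok)
  t2 'x' -> {0,1,3}, take 1 (3->1 ok)
  t3 'y' -> {2}, take 2 (1->2 ok)
  t4 'x' -> {0,1,3}, take 0 (2->0 ok)
  t5 'x' -> {0,1,3}, take 3 (0->3 ok)
  t6 'y' -> {2}, take 2 (3->2 ok)
  t7 'y' -> {2}, take 2 (2->2 ok)
  t8 'y' -> {2}, take 2 (2->2 ok)
  t9 'y' -> {2}, take 2 (2->2 ok)
  t10 'y' -> {2}, take 2 (2->2 ok)
  t11 'y' -> {2}, take 2 (2->2 ok)
  t12 'x' -> {0,1,3}, take 0 (2->0 ok)
  t13 'y' -> {2}, take 2 (0->2 ok)
  t14 'x' -> {0,1,3}, take 0 (2->0 ok)
  t15 'x' -> {0,1,3}, take 3 (0->3 ok)
  t16 'y' -> {2}, take 2 (3->2 ok)
  t17 'x' -> {0,1,3}, take 0 (2->0 ok)
  t18 'x' -> {0,1,3}, take 3 (0->3 ok)
  t19 'y' -> {2}, take 2 (3->2 ok)
  t20 'x' -> {0,1,3}, take 3 (2->3 ok)
  t21 'x' -> {0,1,3}, take 1 (3->1 ok)
  t22 'y' -> {2}, take 2 (1->2 ok)
  t23 'x' -> {0,1,3}, take 3 (2->3 ok)
  t24 'x' -> {0,1,3}, take 1 (3->1 ok)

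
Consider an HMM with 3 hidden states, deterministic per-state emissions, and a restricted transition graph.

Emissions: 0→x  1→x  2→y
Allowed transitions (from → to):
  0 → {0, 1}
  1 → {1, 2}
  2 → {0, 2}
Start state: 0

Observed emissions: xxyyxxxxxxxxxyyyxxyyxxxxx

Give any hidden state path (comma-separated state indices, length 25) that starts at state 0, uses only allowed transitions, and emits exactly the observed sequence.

0,1,2,2,0,0,0,0,0,0,1,1,1,2,2,2,0,1,2,2,0,0,0,0,1

  0: obs=x cand={0,1} pick 0 [start]
  1: obs=x cand={0,1} pick 1 [0->1 ok]
  2: obs=y cand={2} pick 2 [1->2 ok]
  3: obs=y cand={2} pick 2 [2->2 ok]
  4: obs=x cand={0,1} pick 0 [2->0 ok]
  5: obs=x cand={0,1} pick 0 [0->0 ok]
  6: obs=x cand={0,1} pick 0 [0->0 ok]
  7: obs=x cand={0,1} pick 0 [0->0 ok]
  8: obs=x cand={0,1} pick 0 [0->0 ok]
  9: obs=x cand={0,1} pick 0 [0->0 ok]
  10: obs=x cand={0,1} pick 1 [0->1 ok]
  11: obs=x cand={0,1} pick 1 [1->1 ok]
  12: obs=x cand={0,1} pick 1 [1->1 ok]
  13: obs=y cand={2} pick 2 [1->2 ok]
  14: obs=y cand={2} pick 2 [2->2 ok]
  15: obs=y cand={2} pick 2 [2->2 ok]
  16: obs=x cand={0,1} pick 0 [2->0 ok]
  17: obs=x cand={0,1} pick 1 [0->1 ok]
  18: obs=y cand={2} pick 2 [1->2 ok]
  19: obs=y cand={2} pick 2 [2->2 ok]
  20: obs=x cand={0,1} pick 0 [2->0 ok]
  21: obs=x cand={0,1} pick 0 [0->0 ok]
  22: obs=x cand={0,1} pick 0 [0->0 ok]
  23: obs=x cand={0,1} pick 0 [0->0 ok]
  24: obs=x cand={0,1} pick 1 [0->1 ok]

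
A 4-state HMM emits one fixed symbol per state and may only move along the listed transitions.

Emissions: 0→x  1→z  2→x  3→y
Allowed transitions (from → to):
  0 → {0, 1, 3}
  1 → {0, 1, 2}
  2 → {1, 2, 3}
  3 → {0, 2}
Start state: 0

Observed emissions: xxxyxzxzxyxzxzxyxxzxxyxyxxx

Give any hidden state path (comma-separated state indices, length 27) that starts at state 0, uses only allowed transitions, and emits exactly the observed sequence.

0,0,0,3,2,1,0,1,0,3,2,1,0,1,0,3,0,0,1,2,2,3,0,3,0,0,0

  t0 'x' -> {0,2}, take 0 (start)
  t1 'x' -> {0,2}, take 0 (0->0 ok)
  t2 'x' -> {0,2}, take 0 (0->0 ok)
  t3 'y' -> {3}, take 3 (0->3 ok)
  t4 'x' -> {0,2}, take 2 (3->2 ok)
  t5 'z' -> {1}, take 1 (2->1 ok)
  t6 'x' -> {0,2}, take 0 (1->0 ok)
  t7 'z' -> {1}, take 1 (0->1 ok)
  t8 'x' -> {0,2}, take 0 (1->0 ok)
  t9 'y' -> {3}, take 3 (0->3 ok)
  t10 'x' -> {0,2}, take 2 (3->2 ok)
  t11 'z' -> {1}, take 1 (2->1 ok)
  t12 'x' -> {0,2}, take 0 (1->0 ok)
  t13 'z' -> {1}, take 1 (0->1 ok)
  t14 'x' -> {0,2}, take 0 (1->0 ok)
  t15 'y' -> {3}, take 3 (0->3 ok)
  t16 'x' -> {0,2}, take 0 (3->0 ok)
  t17 'x' -> {0,2}, take 0 (0->0 ok)
  t18 'z' -> {1}, take 1 (0->1 ok)
  t19 'x' -> {0,2}, take 2 (1->2 ok)
  t20 'x' -> {0,2}, take 2 (2->2 ok)
  t21 'y' -> {3}, take 3 (2->3 ok)
  t22 'x' -> {0,2}, take 0 (3->0 ok)
  t23 'y' -> {3}, take 3 (0->3 ok)
  t24 'x' -> {0,2}, take 0 (3->0 ok)
  t25 'x' -> {0,2}, take 0 (0->0 ok)
  t26 'x' -> {0,2}, take 0 (0->0 ok)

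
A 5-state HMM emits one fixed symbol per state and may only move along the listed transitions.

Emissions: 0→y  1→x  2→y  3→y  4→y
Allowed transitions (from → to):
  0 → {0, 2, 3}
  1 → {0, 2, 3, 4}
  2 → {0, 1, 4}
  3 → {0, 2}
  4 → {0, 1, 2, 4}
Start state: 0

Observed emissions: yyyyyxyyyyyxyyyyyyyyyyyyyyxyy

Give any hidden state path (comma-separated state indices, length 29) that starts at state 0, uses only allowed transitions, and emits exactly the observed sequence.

  pos 0: y in {0,2,3,4}, choose 0; start
  pos 1: y in {0,2,3,4}, choose 0; 0->0 ok
  pos 2: y in {0,2,3,4}, choose 3; 0->3 ok
  pos 3: y in {0,2,3,4}, choose 0; 3->0 ok
  pos 4: y in {0,2,3,4}, choose 2; 0->2 ok
  pos 5: x in {1}, choose 1; 2->1 ok
  pos 6: y in {0,2,3,4}, choose 4; 1->4 ok
  pos 7: y in {0,2,3,4}, choose 2; 4->2 ok
  pos 8: y in {0,2,3,4}, choose 4; 2->4 ok
  pos 9: y in {0,2,3,4}, choose 0; 4->0 ok
  pos 10: y in {0,2,3,4}, choose 2; 0->2 ok
  pos 11: x in {1}, choose 1; 2->1 ok
  pos 12: y in {0,2,3,4}, choose 3; 1->3 ok
  pos 13: y in {0,2,3,4}, choose 2; 3->2 ok
  pos 14: y in {0,2,3,4}, choose 0; 2->0 ok
  pos 15: y in {0,2,3,4}, choose 3; 0->3 ok
  pos 16: y in {0,2,3,4}, choose 2; 3->2 ok
  pos 17: y in {0,2,3,4}, choose 0; 2->0 ok
  pos 18: y in {0,2,3,4}, choose 2; 0->2 ok
  pos 19: y in {0,2,3,4}, choose 0; 2->0 ok
  pos 20: y in {0,2,3,4}, choose 0; 0->0 ok
  pos 21: y in {0,2,3,4}, choose 0; 0->0 ok
  pos 22: y in {0,2,3,4}, choose 3; 0->3 ok
  pos 23: y in {0,2,3,4}, choose 0; 3->0 ok
  pos 24: y in {0,2,3,4}, choose 3; 0->3 ok
  pos 25: y in {0,2,3,4}, choose 2; 3->2 ok
  pos 26: x in {1}, choose 1; 2->1 ok
  pos 27: y in {0,2,3,4}, choose 4; 1->4 ok
  pos 28: y in {0,2,3,4}, choose 2; 4->2 ok

0,0,3,0,2,1,4,2,4,0,2,1,3,2,0,3,2,0,2,0,0,0,3,0,3,2,1,4,2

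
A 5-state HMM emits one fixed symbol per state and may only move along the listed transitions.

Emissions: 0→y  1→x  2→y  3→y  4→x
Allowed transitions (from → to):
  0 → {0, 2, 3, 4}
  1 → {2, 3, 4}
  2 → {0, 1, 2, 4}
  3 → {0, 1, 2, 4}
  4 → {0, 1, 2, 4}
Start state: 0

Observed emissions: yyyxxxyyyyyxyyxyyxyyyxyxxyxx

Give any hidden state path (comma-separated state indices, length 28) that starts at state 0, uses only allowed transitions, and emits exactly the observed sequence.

  t0 'y' -> {0,2,3}, take 0 (start)
  t1 'y' -> {0,2,3}, take 0 (0->0 ok)
  t2 'y' -> {0,2,3}, take 3 (0->3 ok)
  t3 'x' -> {1,4}, take 1 (3->1 ok)
  t4 'x' -> {1,4}, take 4 (1->4 ok)
  t5 'x' -> {1,4}, take 1 (4->1 ok)
  t6 'y' -> {0,2,3}, take 2 (1->2 ok)
  t7 'y' -> {0,2,3}, take 2 (2->2 ok)
  t8 'y' -> {0,2,3}, take 0 (2->0 ok)
  t9 'y' -> {0,2,3}, take 3 (0->3 ok)
  t10 'y' -> {0,2,3}, take 2 (3->2 ok)
  t11 'x' -> {1,4}, take 4 (2->4 ok)
  t12 'y' -> {0,2,3}, take 2 (4->2 ok)
  t13 'y' -> {0,2,3}, take 2 (2->2 ok)
  t14 'x' -> {1,4}, take 1 (2->1 ok)
  t15 'y' -> {0,2,3}, take 3 (1->3 ok)
  t16 'y' -> {0,2,3}, take 2 (3->2 ok)
  t17 'x' -> {1,4}, take 4 (2->4 ok)
  t18 'y' -> {0,2,3}, take 0 (4->0 ok)
  t19 'y' -> {0,2,3}, take 2 (0->2 ok)
  t20 'y' -> {0,2,3}, take 2 (2->2 ok)
  t21 'x' -> {1,4}, take 1 (2->1 ok)
  t22 'y' -> {0,2,3}, take 2 (1->2 ok)
  t23 'x' -> {1,4}, take 4 (2->4 ok)
  t24 'x' -> {1,4}, take 1 (4->1 ok)
  t25 'y' -> {0,2,3}, take 3 (1->3 ok)
  t26 'x' -> {1,4}, take 1 (3->1 ok)
  t27 'x' -> {1,4}, take 4 (1->4 ok)

0,0,3,1,4,1,2,2,0,3,2,4,2,2,1,3,2,4,0,2,2,1,2,4,1,3,1,4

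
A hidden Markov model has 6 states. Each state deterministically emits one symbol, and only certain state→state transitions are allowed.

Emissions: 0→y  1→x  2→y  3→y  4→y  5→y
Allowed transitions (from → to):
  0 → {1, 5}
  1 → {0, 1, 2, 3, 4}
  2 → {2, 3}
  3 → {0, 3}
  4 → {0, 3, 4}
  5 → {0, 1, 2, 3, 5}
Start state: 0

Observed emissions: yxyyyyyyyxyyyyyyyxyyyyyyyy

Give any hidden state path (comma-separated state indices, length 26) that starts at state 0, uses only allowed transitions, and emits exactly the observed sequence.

0,1,3,3,0,5,3,3,0,1,0,5,2,2,2,3,0,1,2,2,3,3,0,5,5,3

  pos 0: y in {0,2,3,4,5}, choose 0; start
  pos 1: x in {1}, choose 1; 0->1 ok
  pos 2: y in {0,2,3,4,5}, choose 3; 1->3 ok
  pos 3: y in {0,2,3,4,5}, choose 3; 3->3 ok
  pos 4: y in {0,2,3,4,5}, choose 0; 3->0 ok
  pos 5: y in {0,2,3,4,5}, choose 5; 0->5 ok
  pos 6: y in {0,2,3,4,5}, choose 3; 5->3 ok
  pos 7: y in {0,2,3,4,5}, choose 3; 3->3 ok
  pos 8: y in {0,2,3,4,5}, choose 0; 3->0 ok
  pos 9: x in {1}, choose 1; 0->1 ok
  pos 10: y in {0,2,3,4,5}, choose 0; 1->0 ok
  pos 11: y in {0,2,3,4,5}, choose 5; 0->5 ok
  pos 12: y in {0,2,3,4,5}, choose 2; 5->2 ok
  pos 13: y in {0,2,3,4,5}, choose 2; 2->2 ok
  pos 14: y in {0,2,3,4,5}, choose 2; 2->2 ok
  pos 15: y in {0,2,3,4,5}, choose 3; 2->3 ok
  pos 16: y in {0,2,3,4,5}, choose 0; 3->0 ok
  pos 17: x in {1}, choose 1; 0->1 ok
  pos 18: y in {0,2,3,4,5}, choose 2; 1->2 ok
  pos 19: y in {0,2,3,4,5}, choose 2; 2->2 ok
  pos 20: y in {0,2,3,4,5}, choose 3; 2->3 ok
  pos 21: y in {0,2,3,4,5}, choose 3; 3->3 ok
  pos 22: y in {0,2,3,4,5}, choose 0; 3->0 ok
  pos 23: y in {0,2,3,4,5}, choose 5; 0->5 ok
  pos 24: y in {0,2,3,4,5}, choose 5; 5->5 ok
  pos 25: y in {0,2,3,4,5}, choose 3; 5->3 ok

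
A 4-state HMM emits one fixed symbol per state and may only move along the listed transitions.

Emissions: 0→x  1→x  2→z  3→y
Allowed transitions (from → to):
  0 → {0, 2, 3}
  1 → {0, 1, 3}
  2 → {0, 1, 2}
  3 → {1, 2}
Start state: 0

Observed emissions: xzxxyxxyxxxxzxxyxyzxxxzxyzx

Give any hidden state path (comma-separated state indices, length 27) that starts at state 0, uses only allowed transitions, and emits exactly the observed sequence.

  0: obs=x cand={0,1} pick 0 [start]
  1: obs=z cand={2} pick 2 [0->2 ok]
  2: obs=x cand={0,1} pick 1 [2->1 ok]
  3: obs=x cand={0,1} pick 0 [1->0 ok]
  4: obs=y cand={3} pick 3 [0->3 ok]
  5: obs=x cand={0,1} pick 1 [3->1 ok]
  6: obs=x cand={0,1} pick 1 [1->1 ok]
  7: obs=y cand={3} pick 3 [1->3 ok]
  8: obs=x cand={0,1} pick 1 [3->1 ok]
  9: obs=x cand={0,1} pick 1 [1->1 ok]
  10: obs=x cand={0,1} pick 1 [1->1 ok]
  11: obs=x cand={0,1} pick 0 [1->0 ok]
  12: obs=z cand={2} pick 2 [0->2 ok]
  13: obs=x cand={0,1} pick 1 [2->1 ok]
  14: obs=x cand={0,1} pick 0 [1->0 ok]
  15: obs=y cand={3} pick 3 [0->3 ok]
  16: obs=x cand={0,1} pick 1 [3->1 ok]
  17: obs=y cand={3} pick 3 [1->3 ok]
  18: obs=z cand={2} pick 2 [3->2 ok]
  19: obs=x cand={0,1} pick 1 [2->1 ok]
  20: obs=x cand={0,1} pick 1 [1->1 ok]
  21: obs=x cand={0,1} pick 0 [1->0 ok]
  22: obs=z cand={2} pick 2 [0->2 ok]
  23: obs=x cand={0,1} pick 0 [2->0 ok]
  24: obs=y cand={3} pick 3 [0->3 ok]
  25: obs=z cand={2} pick 2 [3->2 ok]
  26: obs=x cand={0,1} pick 0 [2->0 ok]

0,2,1,0,3,1,1,3,1,1,1,0,2,1,0,3,1,3,2,1,1,0,2,0,3,2,0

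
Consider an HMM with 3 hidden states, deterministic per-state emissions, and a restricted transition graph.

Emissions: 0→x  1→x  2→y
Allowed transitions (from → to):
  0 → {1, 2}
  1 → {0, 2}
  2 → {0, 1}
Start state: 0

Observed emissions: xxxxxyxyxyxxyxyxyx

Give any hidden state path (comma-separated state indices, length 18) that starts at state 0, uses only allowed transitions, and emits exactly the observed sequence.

0,1,0,1,0,2,1,2,0,2,1,0,2,1,2,0,2,0

  0: obs=x cand={0,1} pick 0 [start]
  1: obs=x cand={0,1} pick 1 [0->1 ok]
  2: obs=x cand={0,1} pick 0 [1->0 ok]
  3: obs=x cand={0,1} pick 1 [0->1 ok]
  4: obs=x cand={0,1} pick 0 [1->0 ok]
  5: obs=y cand={2} pick 2 [0->2 ok]
  6: obs=x cand={0,1} pick 1 [2->1 ok]
  7: obs=y cand={2} pick 2 [1->2 ok]
  8: obs=x cand={0,1} pick 0 [2->0 ok]
  9: obs=y cand={2} pick 2 [0->2 ok]
  10: obs=x cand={0,1} pick 1 [2->1 ok]
  11: obs=x cand={0,1} pick 0 [1->0 ok]
  12: obs=y cand={2} pick 2 [0->2 ok]
  13: obs=x cand={0,1} pick 1 [2->1 ok]
  14: obs=y cand={2} pick 2 [1->2 ok]
  15: obs=x cand={0,1} pick 0 [2->0 ok]
  16: obs=y cand={2} pick 2 [0->2 ok]
  17: obs=x cand={0,1} pick 0 [2->0 ok]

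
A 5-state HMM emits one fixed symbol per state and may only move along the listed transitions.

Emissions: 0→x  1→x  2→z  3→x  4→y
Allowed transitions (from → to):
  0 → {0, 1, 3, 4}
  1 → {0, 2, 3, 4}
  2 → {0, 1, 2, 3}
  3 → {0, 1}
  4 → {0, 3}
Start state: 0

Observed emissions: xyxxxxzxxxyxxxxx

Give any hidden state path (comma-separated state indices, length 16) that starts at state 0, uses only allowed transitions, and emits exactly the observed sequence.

  [0] x  {0,1,3}  => 0  start
  [1] y  {4}  => 4  0->4 ok
  [2] x  {0,1,3}  => 0  4->0 ok
  [3] x  {0,1,3}  => 0  0->0 ok
  [4] x  {0,1,3}  => 3  0->3 ok
  [5] x  {0,1,3}  => 1  3->1 ok
  [6] z  {2}  => 2  1->2 ok
  [7] x  {0,1,3}  => 1  2->1 ok
  [8] x  {0,1,3}  => 3  1->3 ok
  [9] x  {0,1,3}  => 1  3->1 ok
  [10] y  {4}  => 4  1->4 ok
  [11] x  {0,1,3}  => 3  4->3 ok
  [12] x  {0,1,3}  => 0  3->0 ok
  [13] x  {0,1,3}  => 3  0->3 ok
  [14] x  {0,1,3}  => 0  3->0 ok
  [15] x  {0,1,3}  => 3  0->3 ok

0,4,0,0,3,1,2,1,3,1,4,3,0,3,0,3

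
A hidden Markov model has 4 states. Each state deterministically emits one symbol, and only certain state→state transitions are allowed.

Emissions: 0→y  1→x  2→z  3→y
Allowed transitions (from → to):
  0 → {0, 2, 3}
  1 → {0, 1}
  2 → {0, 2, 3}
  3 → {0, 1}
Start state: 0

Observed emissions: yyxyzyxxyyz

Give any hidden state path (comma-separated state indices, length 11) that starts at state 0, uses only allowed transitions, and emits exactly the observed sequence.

  [0] y  {0,3}  => 0  start
  [1] y  {0,3}  => 3  0->3 ok
  [2] x  {1}  => 1  3->1 ok
  [3] y  {0,3}  => 0  1->0 ok
  [4] z  {2}  => 2  0->2 ok
  [5] y  {0,3}  => 3  2->3 ok
  [6] x  {1}  => 1  3->1 ok
  [7] x  {1}  => 1  1->1 ok
  [8] y  {0,3}  => 0  1->0 ok
  [9] y  {0,3}  => 0  0->0 ok
  [10] z  {2}  => 2  0->2 ok

0,3,1,0,2,3,1,1,0,0,2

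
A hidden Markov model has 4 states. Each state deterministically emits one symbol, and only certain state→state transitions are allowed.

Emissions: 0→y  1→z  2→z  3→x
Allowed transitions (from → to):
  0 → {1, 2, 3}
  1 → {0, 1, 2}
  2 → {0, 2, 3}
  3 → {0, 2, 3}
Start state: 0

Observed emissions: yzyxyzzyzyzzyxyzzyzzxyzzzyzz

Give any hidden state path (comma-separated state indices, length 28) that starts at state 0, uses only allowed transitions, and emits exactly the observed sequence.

  pos 0: y in {0}, choose 0; start
  pos 1: z in {1,2}, choose 2; 0->2 ok
  pos 2: y in {0}, choose 0; 2->0 ok
  pos 3: x in {3}, choose 3; 0->3 ok
  pos 4: y in {0}, choose 0; 3->0 ok
  pos 5: z in {1,2}, choose 1; 0->1 ok
  pos 6: z in {1,2}, choose 2; 1->2 ok
  pos 7: y in {0}, choose 0; 2->0 ok
  pos 8: z in {1,2}, choose 1; 0->1 ok
  pos 9: y in {0}, choose 0; 1->0 ok
  pos 10: z in {1,2}, choose 1; 0->1 ok
  pos 11: z in {1,2}, choose 1; 1->1 ok
  pos 12: y in {0}, choose 0; 1->0 ok
  pos 13: x in {3}, choose 3; 0->3 ok
  pos 14: y in {0}, choose 0; 3->0 ok
  pos 15: z in {1,2}, choose 2; 0->2 ok
  pos 16: z in {1,2}, choose 2; 2->2 ok
  pos 17: y in {0}, choose 0; 2->0 ok
  pos 18: z in {1,2}, choose 1; 0->1 ok
  pos 19: z in {1,2}, choose 2; 1->2 ok
  pos 20: x in {3}, choose 3; 2->3 ok
  pos 21: y in {0}, choose 0; 3->0 ok
  pos 22: z in {1,2}, choose 1; 0->1 ok
  pos 23: z in {1,2}, choose 2; 1->2 ok
  pos 24: z in {1,2}, choose 2; 2->2 ok
  pos 25: y in {0}, choose 0; 2->0 ok
  pos 26: z in {1,2}, choose 2; 0->2 ok
  pos 27: z in {1,2}, choose 2; 2->2 ok

0,2,0,3,0,1,2,0,1,0,1,1,0,3,0,2,2,0,1,2,3,0,1,2,2,0,2,2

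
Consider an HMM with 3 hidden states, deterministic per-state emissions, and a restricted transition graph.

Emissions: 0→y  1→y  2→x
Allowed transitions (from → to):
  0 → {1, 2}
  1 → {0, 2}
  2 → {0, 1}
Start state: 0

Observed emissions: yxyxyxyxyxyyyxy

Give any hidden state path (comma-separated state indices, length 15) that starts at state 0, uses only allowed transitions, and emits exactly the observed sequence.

  pos 0: y in {0,1}, choose 0; start
  pos 1: x in {2}, choose 2; 0->2 ok
  pos 2: y in {0,1}, choose 0; 2->0 ok
  pos 3: x in {2}, choose 2; 0->2 ok
  pos 4: y in {0,1}, choose 1; 2->1 ok
  pos 5: x in {2}, choose 2; 1->2 ok
  pos 6: y in {0,1}, choose 1; 2->1 ok
  pos 7: x in {2}, choose 2; 1->2 ok
  pos 8: y in {0,1}, choose 0; 2->0 ok
  pos 9: x in {2}, choose 2; 0->2 ok
  pos 10: y in {0,1}, choose 1; 2->1 ok
  pos 11: y in {0,1}, choose 0; 1->0 ok
  pos 12: y in {0,1}, choose 1; 0->1 ok
  pos 13: x in {2}, choose 2; 1->2 ok
  pos 14: y in {0,1}, choose 0; 2->0 ok

0,2,0,2,1,2,1,2,0,2,1,0,1,2,0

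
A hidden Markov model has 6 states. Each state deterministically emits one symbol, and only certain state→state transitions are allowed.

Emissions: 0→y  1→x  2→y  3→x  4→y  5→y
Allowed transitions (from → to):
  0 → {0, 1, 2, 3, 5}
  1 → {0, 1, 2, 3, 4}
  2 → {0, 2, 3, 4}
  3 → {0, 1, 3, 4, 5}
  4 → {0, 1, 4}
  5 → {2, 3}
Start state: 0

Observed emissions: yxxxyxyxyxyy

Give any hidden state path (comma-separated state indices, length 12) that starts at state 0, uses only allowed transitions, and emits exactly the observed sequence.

  [0] y  {0,2,4,5}  => 0  start
  [1] x  {1,3}  => 3  0->3 ok
  [2] x  {1,3}  => 1  3->1 ok
  [3] x  {1,3}  => 1  1->1 ok
  [4] y  {0,2,4,5}  => 0  1->0 ok
  [5] x  {1,3}  => 3  0->3 ok
  [6] y  {0,2,4,5}  => 0  3->0 ok
  [7] x  {1,3}  => 1  0->1 ok
  [8] y  {0,2,4,5}  => 0  1->0 ok
  [9] x  {1,3}  => 1  0->1 ok
  [10] y  {0,2,4,5}  => 4  1->4 ok
  [11] y  {0,2,4,5}  => 0  4->0 ok

0,3,1,1,0,3,0,1,0,1,4,0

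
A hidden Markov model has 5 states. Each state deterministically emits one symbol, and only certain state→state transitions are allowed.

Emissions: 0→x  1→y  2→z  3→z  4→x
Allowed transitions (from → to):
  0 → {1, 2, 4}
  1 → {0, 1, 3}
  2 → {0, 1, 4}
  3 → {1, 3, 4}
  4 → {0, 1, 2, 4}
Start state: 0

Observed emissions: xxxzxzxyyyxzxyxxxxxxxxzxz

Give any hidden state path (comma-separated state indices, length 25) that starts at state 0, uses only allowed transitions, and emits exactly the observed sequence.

  0: obs=x cand={0,4} pick 0 [start]
  1: obs=x cand={0,4} pick 4 [0->4 ok]
  2: obs=x cand={0,4} pick 4 [4->4 ok]
  3: obs=z cand={2,3} pick 2 [4->2 ok]
  4: obs=x cand={0,4} pick 4 [2->4 ok]
  5: obs=z cand={2,3} pick 2 [4->2 ok]
  6: obs=x cand={0,4} pick 4 [2->4 ok]
  7: obs=y cand={1} pick 1 [4->1 ok]
  8: obs=y cand={1} pick 1 [1->1 ok]
  9: obs=y cand={1} pick 1 [1->1 ok]
  10: obs=x cand={0,4} pick 0 [1->0 ok]
  11: obs=z cand={2,3} pick 2 [0->2 ok]
  12: obs=x cand={0,4} pick 4 [2->4 ok]
  13: obs=y cand={1} pick 1 [4->1 ok]
  14: obs=x cand={0,4} pick 0 [1->0 ok]
  15: obs=x cand={0,4} pick 4 [0->4 ok]
  16: obs=x cand={0,4} pick 0 [4->0 ok]
  17: obs=x cand={0,4} pick 4 [0->4 ok]
  18: obs=x cand={0,4} pick 0 [4->0 ok]
  19: obs=x cand={0,4} pick 4 [0->4 ok]
  20: obs=x cand={0,4} pick 0 [4->0 ok]
  21: obs=x cand={0,4} pick 4 [0->4 ok]
  22: obs=z cand={2,3} pick 2 [4->2 ok]
  23: obs=x cand={0,4} pick 4 [2->4 ok]
  24: obs=z cand={2,3} pick 2 [4->2 ok]

0,4,4,2,4,2,4,1,1,1,0,2,4,1,0,4,0,4,0,4,0,4,2,4,2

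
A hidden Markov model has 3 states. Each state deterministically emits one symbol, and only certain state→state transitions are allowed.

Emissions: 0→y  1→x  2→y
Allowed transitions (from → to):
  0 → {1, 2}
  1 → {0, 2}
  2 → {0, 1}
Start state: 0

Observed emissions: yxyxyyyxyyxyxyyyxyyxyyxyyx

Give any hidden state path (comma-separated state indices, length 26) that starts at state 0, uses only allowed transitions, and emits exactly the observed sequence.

  t0 'y' -> {0,2}, take 0 (start)
  t1 'x' -> {1}, take 1 (0->1 ok)
  t2 'y' -> {0,2}, take 0 (1->0 ok)
  t3 'x' -> {1}, take 1 (0->1 ok)
  t4 'y' -> {0,2}, take 2 (1->2 ok)
  t5 'y' -> {0,2}, take 0 (2->0 ok)
  t6 'y' -> {0,2}, take 2 (0->2 ok)
  t7 'x' -> {1}, take 1 (2->1 ok)
  t8 'y' -> {0,2}, take 2 (1->2 ok)
  t9 'y' -> {0,2}, take 0 (2->0 ok)
  t10 'x' -> {1}, take 1 (0->1 ok)
  t11 'y' -> {0,2}, take 0 (1->0 ok)
  t12 'x' -> {1}, take 1 (0->1 ok)
  t13 'y' -> {0,2}, take 0 (1->0 ok)
  t14 'y' -> {0,2}, take 2 (0->2 ok)
  t15 'y' -> {0,2}, take 0 (2->0 ok)
  t16 'x' -> {1}, take 1 (0->1 ok)
  t17 'y' -> {0,2}, take 0 (1->0 ok)
  t18 'y' -> {0,2}, take 2 (0->2 ok)
  t19 'x' -> {1}, take 1 (2->1 ok)
  t20 'y' -> {0,2}, take 0 (1->0 ok)
  t21 'y' -> {0,2}, take 2 (0->2 ok)
  t22 'x' -> {1}, take 1 (2->1 ok)
  t23 'y' -> {0,2}, take 0 (1->0 ok)
  t24 'y' -> {0,2}, take 2 (0->2 ok)
  t25 'x' -> {1}, take 1 (2->1 ok)

0,1,0,1,2,0,2,1,2,0,1,0,1,0,2,0,1,0,2,1,0,2,1,0,2,1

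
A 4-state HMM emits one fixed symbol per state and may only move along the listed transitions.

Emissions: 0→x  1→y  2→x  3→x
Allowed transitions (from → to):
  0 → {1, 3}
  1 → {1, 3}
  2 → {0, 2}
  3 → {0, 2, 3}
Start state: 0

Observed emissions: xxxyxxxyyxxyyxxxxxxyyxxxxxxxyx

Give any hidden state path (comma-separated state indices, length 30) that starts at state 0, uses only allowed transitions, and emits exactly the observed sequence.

0,3,0,1,3,2,0,1,1,3,0,1,1,3,2,2,2,2,0,1,1,3,3,2,2,0,3,0,1,3

  t0 'x' -> {0,2,3}, take 0 (start)
  t1 'x' -> {0,2,3}, take 3 (0->3 ok)
  t2 'x' -> {0,2,3}, take 0 (3->0 ok)
  t3 'y' -> {1}, take 1 (0->1 ok)
  t4 'x' -> {0,2,3}, take 3 (1->3 ok)
  t5 'x' -> {0,2,3}, take 2 (3->2 ok)
  t6 'x' -> {0,2,3}, take 0 (2->0 ok)
  t7 'y' -> {1}, take 1 (0->1 ok)
  t8 'y' -> {1}, take 1 (1->1 ok)
  t9 'x' -> {0,2,3}, take 3 (1->3 ok)
  t10 'x' -> {0,2,3}, take 0 (3->0 ok)
  t11 'y' -> {1}, take 1 (0->1 ok)
  t12 'y' -> {1}, take 1 (1->1 ok)
  t13 'x' -> {0,2,3}, take 3 (1->3 ok)
  t14 'x' -> {0,2,3}, take 2 (3->2 ok)
  t15 'x' -> {0,2,3}, take 2 (2->2 ok)
  t16 'x' -> {0,2,3}, take 2 (2->2 ok)
  t17 'x' -> {0,2,3}, take 2 (2->2 ok)
  t18 'x' -> {0,2,3}, take 0 (2->0 ok)
  t19 'y' -> {1}, take 1 (0->1 ok)
  t20 'y' -> {1}, take 1 (1->1 ok)
  t21 'x' -> {0,2,3}, take 3 (1->3 ok)
  t22 'x' -> {0,2,3}, take 3 (3->3 ok)
  t23 'x' -> {0,2,3}, take 2 (3->2 ok)
  t24 'x' -> {0,2,3}, take 2 (2->2 ok)
  t25 'x' -> {0,2,3}, take 0 (2->0 ok)
  t26 'x' -> {0,2,3}, take 3 (0->3 ok)
  t27 'x' -> {0,2,3}, take 0 (3->0 ok)
  t28 'y' -> {1}, take 1 (0->1 ok)
  t29 'x' -> {0,2,3}, take 3 (1->3 ok)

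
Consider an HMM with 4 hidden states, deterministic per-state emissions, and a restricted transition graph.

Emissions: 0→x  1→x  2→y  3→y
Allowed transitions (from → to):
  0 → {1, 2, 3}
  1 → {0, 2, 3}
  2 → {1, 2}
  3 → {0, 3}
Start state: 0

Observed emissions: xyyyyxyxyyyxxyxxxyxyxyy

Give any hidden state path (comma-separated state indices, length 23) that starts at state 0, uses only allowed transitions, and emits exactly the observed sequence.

0,2,2,2,2,1,3,0,3,3,3,0,1,2,1,0,1,3,0,3,0,2,2

  pos 0: x in {0,1}, choose 0; start
  pos 1: y in {2,3}, choose 2; 0->2 ok
  pos 2: y in {2,3}, choose 2; 2->2 ok
  pos 3: y in {2,3}, choose 2; 2->2 ok
  pos 4: y in {2,3}, choose 2; 2->2 ok
  pos 5: x in {0,1}, choose 1; 2->1 ok
  pos 6: y in {2,3}, choose 3; 1->3 ok
  pos 7: x in {0,1}, choose 0; 3->0 ok
  pos 8: y in {2,3}, choose 3; 0->3 ok
  pos 9: y in {2,3}, choose 3; 3->3 ok
  pos 10: y in {2,3}, choose 3; 3->3 ok
  pos 11: x in {0,1}, choose 0; 3->0 ok
  pos 12: x in {0,1}, choose 1; 0->1 ok
  pos 13: y in {2,3}, choose 2; 1->2 ok
  pos 14: x in {0,1}, choose 1; 2->1 ok
  pos 15: x in {0,1}, choose 0; 1->0 ok
  pos 16: x in {0,1}, choose 1; 0->1 ok
  pos 17: y in {2,3}, choose 3; 1->3 ok
  pos 18: x in {0,1}, choose 0; 3->0 ok
  pos 19: y in {2,3}, choose 3; 0->3 ok
  pos 20: x in {0,1}, choose 0; 3->0 ok
  pos 21: y in {2,3}, choose 2; 0->2 ok
  pos 22: y in {2,3}, choose 2; 2->2 ok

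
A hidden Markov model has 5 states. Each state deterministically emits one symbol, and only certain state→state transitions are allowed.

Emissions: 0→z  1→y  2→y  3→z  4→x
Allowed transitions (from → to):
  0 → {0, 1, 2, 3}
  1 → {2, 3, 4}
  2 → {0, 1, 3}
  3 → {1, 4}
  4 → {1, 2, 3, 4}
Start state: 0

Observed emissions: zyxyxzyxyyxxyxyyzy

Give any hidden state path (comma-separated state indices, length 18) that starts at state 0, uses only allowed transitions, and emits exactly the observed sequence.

0,1,4,1,4,3,1,4,2,1,4,4,1,4,1,2,0,2

  0: obs=z cand={0,3} pick 0 [start]
  1: obs=y cand={1,2} pick 1 [0->1 ok]
  2: obs=x cand={4} pick 4 [1->4 ok]
  3: obs=y cand={1,2} pick 1 [4->1 ok]
  4: obs=x cand={4} pick 4 [1->4 ok]
  5: obs=z cand={0,3} pick 3 [4->3 ok]
  6: obs=y cand={1,2} pick 1 [3->1 ok]
  7: obs=x cand={4} pick 4 [1->4 ok]
  8: obs=y cand={1,2} pick 2 [4->2 ok]
  9: obs=y cand={1,2} pick 1 [2->1 ok]
  10: obs=x cand={4} pick 4 [1->4 ok]
  11: obs=x cand={4} pick 4 [4->4 ok]
  12: obs=y cand={1,2} pick 1 [4->1 ok]
  13: obs=x cand={4} pick 4 [1->4 ok]
  14: obs=y cand={1,2} pick 1 [4->1 ok]
  15: obs=y cand={1,2} pick 2 [1->2 ok]
  16: obs=z cand={0,3} pick 0 [2->0 ok]
  17: obs=y cand={1,2} pick 2 [0->2 ok]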